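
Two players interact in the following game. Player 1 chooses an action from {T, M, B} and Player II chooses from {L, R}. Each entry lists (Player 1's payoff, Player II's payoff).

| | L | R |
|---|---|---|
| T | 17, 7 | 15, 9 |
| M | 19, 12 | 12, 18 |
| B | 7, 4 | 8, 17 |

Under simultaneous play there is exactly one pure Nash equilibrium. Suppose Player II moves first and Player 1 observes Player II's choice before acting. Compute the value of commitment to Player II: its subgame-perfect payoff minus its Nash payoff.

3

Player 1 best-responds to each possible Player II move:
- L: Player 1 compares 17, 19, 7 and picks M; Player II would get 12.
- R: Player 1 compares 15, 12, 8 and picks T; Player II would get 9.
Player II's induced payoffs are 12, 9, so Player II commits to L. Subgame-perfect outcome: (M, L) with payoffs (19, 12).
Under simultaneous play:
Player 1's best replies: L→M; R→T.
Player II's best replies: T→R; M→R; B→R.
Only (T, R) has each player best-responding; Nash payoffs (15, 9).
Player II's commitment gain: 12 − 9 = 3.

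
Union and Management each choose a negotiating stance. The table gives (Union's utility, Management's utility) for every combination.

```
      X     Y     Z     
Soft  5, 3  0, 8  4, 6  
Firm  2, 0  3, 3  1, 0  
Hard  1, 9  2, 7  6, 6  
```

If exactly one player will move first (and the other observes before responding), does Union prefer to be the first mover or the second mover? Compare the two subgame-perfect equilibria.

second

If Union leads: Management's best replies are Soft→Y, Firm→Y, Hard→X; Union's induced payoffs 0, 3, 1; outcome (Firm, Y), payoffs (3, 3).
If Management leads: Union's best replies are X→Soft, Y→Firm, Z→Hard; Management's induced payoffs 3, 3, 6; outcome (Hard, Z), payoffs (6, 6).
Union gets 3 moving first and 6 moving second, so Union prefers to move second.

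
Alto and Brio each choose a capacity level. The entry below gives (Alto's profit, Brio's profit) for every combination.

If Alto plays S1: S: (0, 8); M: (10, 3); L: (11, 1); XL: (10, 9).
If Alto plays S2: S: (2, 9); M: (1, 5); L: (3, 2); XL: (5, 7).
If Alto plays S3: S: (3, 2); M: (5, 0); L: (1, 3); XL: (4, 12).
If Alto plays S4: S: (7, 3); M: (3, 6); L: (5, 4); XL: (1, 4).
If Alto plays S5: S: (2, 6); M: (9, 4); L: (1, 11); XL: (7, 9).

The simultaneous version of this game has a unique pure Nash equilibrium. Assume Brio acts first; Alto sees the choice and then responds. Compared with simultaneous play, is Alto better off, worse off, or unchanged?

Alto best-responds to each possible Brio move:
- S: BR = S4, leader payoff 3.
- M: BR = S1, leader payoff 3.
- L: BR = S1, leader payoff 1.
- XL: BR = S1, leader payoff 9.
Among 3, 3, 1, 9, the best is 9 at XL. Subgame-perfect outcome: (S1, XL) with payoffs (10, 9).
Now find the simultaneous Nash equilibrium.
Alto's best replies: S→S4; M→S1; L→S1; XL→S1.
Brio's best replies: S1→XL; S2→S; S3→XL; S4→M; S5→L.
The unique mutual best reply is (S1, XL), giving (10, 9).
Alto earns 10 sequentially versus 10 at the Nash outcome: unchanged.

unchanged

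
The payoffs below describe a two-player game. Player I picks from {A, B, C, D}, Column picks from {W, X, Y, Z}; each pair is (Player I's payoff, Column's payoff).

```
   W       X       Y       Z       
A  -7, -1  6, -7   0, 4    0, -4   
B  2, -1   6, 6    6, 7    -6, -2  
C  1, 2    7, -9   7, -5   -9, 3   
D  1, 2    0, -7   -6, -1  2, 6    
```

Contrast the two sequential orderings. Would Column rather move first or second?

second

If Player I leads: Column's best replies are A→Y, B→Y, C→Z, D→Z; Player I's induced payoffs 0, 6, -9, 2; outcome (B, Y), payoffs (6, 7).
If Column leads: Player I's best replies are W→B, X→C, Y→C, Z→D; Column's induced payoffs -1, -9, -5, 6; outcome (D, Z), payoffs (2, 6).
Column gets 6 moving first and 7 moving second, so Column prefers to move second.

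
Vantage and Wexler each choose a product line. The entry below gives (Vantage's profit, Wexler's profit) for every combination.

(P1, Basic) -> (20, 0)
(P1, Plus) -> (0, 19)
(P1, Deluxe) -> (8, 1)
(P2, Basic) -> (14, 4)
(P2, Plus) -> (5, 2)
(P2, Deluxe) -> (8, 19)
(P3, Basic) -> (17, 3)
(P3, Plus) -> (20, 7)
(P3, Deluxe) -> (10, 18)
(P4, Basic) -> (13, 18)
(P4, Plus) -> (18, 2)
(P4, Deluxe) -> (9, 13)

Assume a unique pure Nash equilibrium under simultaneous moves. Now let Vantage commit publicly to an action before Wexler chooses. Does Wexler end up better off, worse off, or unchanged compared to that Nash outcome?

unchanged

Work backward from Wexler's decision.
- P1 → Wexler plays Plus (best of 0, 19, 1); Vantage gets 0.
- P2 → Wexler plays Deluxe (best of 4, 2, 19); Vantage gets 8.
- P3 → Wexler plays Deluxe (best of 3, 7, 18); Vantage gets 10.
- P4 → Wexler plays Basic (best of 18, 2, 13); Vantage gets 13.
Vantage's induced payoffs are 0, 8, 10, 13, so Vantage commits to P4. Subgame-perfect outcome: (P4, Basic) with payoffs (13, 18).
Under simultaneous play:
Vantage's best replies: Basic→P1; Plus→P3; Deluxe→P3.
Wexler's best replies: P1→Plus; P2→Deluxe; P3→Deluxe; P4→Basic.
The unique mutual best reply is (P3, Deluxe), giving (10, 18).
Wexler earns 18 sequentially versus 18 at the Nash outcome: unchanged.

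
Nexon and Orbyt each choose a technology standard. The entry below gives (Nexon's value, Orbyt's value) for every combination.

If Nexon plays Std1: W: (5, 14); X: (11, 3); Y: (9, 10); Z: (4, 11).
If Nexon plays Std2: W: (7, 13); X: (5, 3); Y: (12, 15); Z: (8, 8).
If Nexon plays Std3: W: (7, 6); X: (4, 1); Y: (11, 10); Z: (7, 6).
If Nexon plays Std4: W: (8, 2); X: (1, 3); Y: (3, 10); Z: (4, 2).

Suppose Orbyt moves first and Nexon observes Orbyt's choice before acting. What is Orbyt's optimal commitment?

Y

Backward induction with Orbyt moving first.
- W: Nexon compares 5, 7, 7, 8 and picks Std4; Orbyt would get 2.
- X: Nexon compares 11, 5, 4, 1 and picks Std1; Orbyt would get 3.
- Y: Nexon compares 9, 12, 11, 3 and picks Std2; Orbyt would get 15.
- Z: Nexon compares 4, 8, 7, 4 and picks Std2; Orbyt would get 8.
Among 2, 3, 15, 8, the best is 15 at Y. Subgame-perfect outcome: (Std2, Y) with payoffs (12, 15).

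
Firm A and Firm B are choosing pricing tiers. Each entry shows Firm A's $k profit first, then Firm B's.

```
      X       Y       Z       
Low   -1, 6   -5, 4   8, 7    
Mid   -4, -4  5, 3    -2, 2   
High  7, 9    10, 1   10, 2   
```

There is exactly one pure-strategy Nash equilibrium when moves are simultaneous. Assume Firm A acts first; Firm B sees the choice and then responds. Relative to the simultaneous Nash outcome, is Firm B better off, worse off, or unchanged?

worse off

Firm B best-responds to each possible Firm A move:
- Low: BR = Z, leader payoff 8.
- Mid: BR = Y, leader payoff 5.
- High: BR = X, leader payoff 7.
Firm A's induced payoffs are 8, 5, 7, so Firm A commits to Low. Subgame-perfect outcome: (Low, Z) with payoffs (8, 7).
Under simultaneous play:
Firm A's best replies: X→High; Y→High; Z→High.
Firm B's best replies: Low→Z; Mid→Y; High→X.
Only (High, X) has each player best-responding; Nash payoffs (7, 9).
Firm B earns 7 sequentially versus 9 at the Nash outcome: worse off.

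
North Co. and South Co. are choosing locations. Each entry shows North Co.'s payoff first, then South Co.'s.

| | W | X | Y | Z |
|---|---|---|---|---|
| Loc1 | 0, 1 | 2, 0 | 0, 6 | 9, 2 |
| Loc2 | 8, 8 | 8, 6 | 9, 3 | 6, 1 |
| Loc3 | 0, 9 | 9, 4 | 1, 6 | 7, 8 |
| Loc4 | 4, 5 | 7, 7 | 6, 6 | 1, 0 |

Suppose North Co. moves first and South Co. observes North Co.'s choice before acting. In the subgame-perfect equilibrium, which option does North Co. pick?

Loc2

Work backward from South Co.'s decision.
- Loc1: BR = Y, leader payoff 0.
- Loc2: BR = W, leader payoff 8.
- Loc3: BR = W, leader payoff 0.
- Loc4: BR = X, leader payoff 7.
North Co.'s induced payoffs are 0, 8, 0, 7, so North Co. commits to Loc2. Subgame-perfect outcome: (Loc2, W) with payoffs (8, 8).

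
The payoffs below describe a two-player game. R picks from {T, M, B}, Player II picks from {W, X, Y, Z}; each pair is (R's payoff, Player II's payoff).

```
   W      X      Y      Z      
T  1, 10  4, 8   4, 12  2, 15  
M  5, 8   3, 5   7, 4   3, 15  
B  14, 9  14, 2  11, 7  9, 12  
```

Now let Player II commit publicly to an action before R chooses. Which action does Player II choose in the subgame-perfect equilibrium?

Z

Solve by backward induction (Player II leads).
- W: BR = B, leader payoff 9.
- X: BR = B, leader payoff 2.
- Y: BR = B, leader payoff 7.
- Z: BR = B, leader payoff 12.
Maximizing over 9, 2, 7, 12, Player II chooses Z. Subgame-perfect outcome: (B, Z) with payoffs (9, 12).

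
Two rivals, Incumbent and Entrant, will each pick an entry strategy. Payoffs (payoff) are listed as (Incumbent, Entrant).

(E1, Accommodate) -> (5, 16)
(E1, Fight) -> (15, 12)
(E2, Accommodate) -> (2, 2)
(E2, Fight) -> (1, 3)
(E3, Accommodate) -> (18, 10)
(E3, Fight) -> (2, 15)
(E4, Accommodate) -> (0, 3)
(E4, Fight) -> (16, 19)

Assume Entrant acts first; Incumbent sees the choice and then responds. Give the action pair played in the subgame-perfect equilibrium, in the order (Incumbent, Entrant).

Incumbent best-responds to each possible Entrant move:
- Accommodate: BR = E3, leader payoff 10.
- Fight: BR = E4, leader payoff 19.
Entrant's induced payoffs are 10, 19, so Entrant commits to Fight. Subgame-perfect outcome: (E4, Fight) with payoffs (16, 19).

(E4, Fight)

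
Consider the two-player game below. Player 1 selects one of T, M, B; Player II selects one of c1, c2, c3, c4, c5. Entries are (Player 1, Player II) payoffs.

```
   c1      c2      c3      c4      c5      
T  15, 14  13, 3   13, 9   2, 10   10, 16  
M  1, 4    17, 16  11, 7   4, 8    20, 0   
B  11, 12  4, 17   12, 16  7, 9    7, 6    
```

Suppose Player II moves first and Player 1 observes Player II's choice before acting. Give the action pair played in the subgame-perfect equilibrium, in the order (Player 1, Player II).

Player 1 best-responds to each possible Player II move:
- c1: BR = T, leader payoff 14.
- c2: BR = M, leader payoff 16.
- c3: BR = T, leader payoff 9.
- c4: BR = B, leader payoff 9.
- c5: BR = M, leader payoff 0.
Maximizing over 14, 16, 9, 9, 0, Player II chooses c2. Subgame-perfect outcome: (M, c2) with payoffs (17, 16).

(M, c2)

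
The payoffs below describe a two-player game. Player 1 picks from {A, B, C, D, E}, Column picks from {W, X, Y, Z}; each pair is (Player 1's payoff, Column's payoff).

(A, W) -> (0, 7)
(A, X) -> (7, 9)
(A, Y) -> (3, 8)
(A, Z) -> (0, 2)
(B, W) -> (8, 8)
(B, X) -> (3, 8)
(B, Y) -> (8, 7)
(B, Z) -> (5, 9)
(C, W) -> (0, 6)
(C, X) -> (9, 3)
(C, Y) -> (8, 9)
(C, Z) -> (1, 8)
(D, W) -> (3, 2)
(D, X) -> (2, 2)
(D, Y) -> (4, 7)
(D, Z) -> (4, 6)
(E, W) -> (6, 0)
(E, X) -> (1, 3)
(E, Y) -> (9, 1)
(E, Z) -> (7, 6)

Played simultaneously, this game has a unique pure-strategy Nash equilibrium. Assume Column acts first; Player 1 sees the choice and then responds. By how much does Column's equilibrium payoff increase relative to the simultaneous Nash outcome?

Player 1 best-responds to each possible Column move:
- W: BR = B, leader payoff 8.
- X: BR = C, leader payoff 3.
- Y: BR = E, leader payoff 1.
- Z: BR = E, leader payoff 6.
Among 8, 3, 1, 6, the best is 8 at W. Subgame-perfect outcome: (B, W) with payoffs (8, 8).
For the simultaneous game, intersect best replies.
Player 1's best replies: W→B; X→C; Y→E; Z→E.
Column's best replies: A→X; B→Z; C→Y; D→Y; E→Z.
Only (E, Z) has each player best-responding; Nash payoffs (7, 6).
Column's commitment gain: 8 − 6 = 2.

2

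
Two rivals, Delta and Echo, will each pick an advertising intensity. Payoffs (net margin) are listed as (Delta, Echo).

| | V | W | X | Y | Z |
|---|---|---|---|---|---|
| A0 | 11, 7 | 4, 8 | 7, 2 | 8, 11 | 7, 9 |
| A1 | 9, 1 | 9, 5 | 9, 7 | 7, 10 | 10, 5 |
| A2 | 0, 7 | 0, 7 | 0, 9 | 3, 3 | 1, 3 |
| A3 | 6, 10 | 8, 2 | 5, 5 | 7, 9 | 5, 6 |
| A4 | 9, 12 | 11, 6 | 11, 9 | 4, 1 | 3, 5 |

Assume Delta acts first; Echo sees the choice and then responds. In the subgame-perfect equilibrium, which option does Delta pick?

A4

Backward induction with Delta moving first.
- A0: Echo compares 7, 8, 2, 11, 9 and picks Y; Delta would get 8.
- A1: Echo compares 1, 5, 7, 10, 5 and picks Y; Delta would get 7.
- A2: Echo compares 7, 7, 9, 3, 3 and picks X; Delta would get 0.
- A3: Echo compares 10, 2, 5, 9, 6 and picks V; Delta would get 6.
- A4: Echo compares 12, 6, 9, 1, 5 and picks V; Delta would get 9.
Maximizing over 8, 7, 0, 6, 9, Delta chooses A4. Subgame-perfect outcome: (A4, V) with payoffs (9, 12).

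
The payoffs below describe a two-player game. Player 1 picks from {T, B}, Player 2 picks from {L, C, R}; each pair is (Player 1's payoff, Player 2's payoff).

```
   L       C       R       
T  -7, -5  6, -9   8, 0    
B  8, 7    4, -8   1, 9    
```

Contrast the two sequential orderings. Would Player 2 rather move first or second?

first

If Player 1 leads: Player 2's best replies are T→R, B→R; Player 1's induced payoffs 8, 1; outcome (T, R), payoffs (8, 0).
If Player 2 leads: Player 1's best replies are L→B, C→T, R→T; Player 2's induced payoffs 7, -9, 0; outcome (B, L), payoffs (8, 7).
Player 2 gets 7 moving first and 0 moving second, so Player 2 prefers to move first.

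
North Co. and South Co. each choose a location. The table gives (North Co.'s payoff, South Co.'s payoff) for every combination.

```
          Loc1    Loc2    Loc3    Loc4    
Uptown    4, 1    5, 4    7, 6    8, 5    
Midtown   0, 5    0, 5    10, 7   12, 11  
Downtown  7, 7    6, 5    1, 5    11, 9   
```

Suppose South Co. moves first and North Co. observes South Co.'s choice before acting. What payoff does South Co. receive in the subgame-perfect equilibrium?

11

North Co. best-responds to each possible South Co. move:
- Loc1: BR = Downtown, leader payoff 7.
- Loc2: BR = Downtown, leader payoff 5.
- Loc3: BR = Midtown, leader payoff 7.
- Loc4: BR = Midtown, leader payoff 11.
Among 7, 5, 7, 11, the best is 11 at Loc4. Subgame-perfect outcome: (Midtown, Loc4) with payoffs (12, 11).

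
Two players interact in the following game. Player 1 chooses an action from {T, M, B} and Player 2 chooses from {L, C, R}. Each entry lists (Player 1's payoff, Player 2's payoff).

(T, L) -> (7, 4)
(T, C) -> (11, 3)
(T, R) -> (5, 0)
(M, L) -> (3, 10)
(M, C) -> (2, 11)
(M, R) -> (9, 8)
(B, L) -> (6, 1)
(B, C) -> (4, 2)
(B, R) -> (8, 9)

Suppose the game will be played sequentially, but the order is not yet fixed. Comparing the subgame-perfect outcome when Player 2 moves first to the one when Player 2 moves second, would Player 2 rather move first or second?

second

If Player 1 leads: Player 2's best replies are T→L, M→C, B→R; Player 1's induced payoffs 7, 2, 8; outcome (B, R), payoffs (8, 9).
If Player 2 leads: Player 1's best replies are L→T, C→T, R→M; Player 2's induced payoffs 4, 3, 8; outcome (M, R), payoffs (9, 8).
Player 2 gets 8 moving first and 9 moving second, so Player 2 prefers to move second.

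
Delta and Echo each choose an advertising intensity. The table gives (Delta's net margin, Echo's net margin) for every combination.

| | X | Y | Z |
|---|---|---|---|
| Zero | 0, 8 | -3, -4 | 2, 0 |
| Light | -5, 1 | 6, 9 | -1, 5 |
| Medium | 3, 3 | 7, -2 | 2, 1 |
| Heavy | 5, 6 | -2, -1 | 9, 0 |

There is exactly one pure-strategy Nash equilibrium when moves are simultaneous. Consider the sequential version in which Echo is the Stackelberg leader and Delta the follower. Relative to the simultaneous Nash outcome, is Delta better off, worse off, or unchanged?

unchanged

Backward induction with Echo moving first.
- X: BR = Heavy, leader payoff 6.
- Y: BR = Medium, leader payoff -2.
- Z: BR = Heavy, leader payoff 0.
Echo's induced payoffs are 6, -2, 0, so Echo commits to X. Subgame-perfect outcome: (Heavy, X) with payoffs (5, 6).
Now find the simultaneous Nash equilibrium.
Delta's best replies: X→Heavy; Y→Medium; Z→Heavy.
Echo's best replies: Zero→X; Light→Y; Medium→X; Heavy→X.
The unique mutual best reply is (Heavy, X), giving (5, 6).
Delta earns 5 sequentially versus 5 at the Nash outcome: unchanged.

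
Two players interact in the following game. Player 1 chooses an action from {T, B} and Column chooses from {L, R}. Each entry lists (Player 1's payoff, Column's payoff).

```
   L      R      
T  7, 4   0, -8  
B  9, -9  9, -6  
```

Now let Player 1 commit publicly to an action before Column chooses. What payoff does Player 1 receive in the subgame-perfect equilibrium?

Backward induction with Player 1 moving first.
- T: Column compares 4, -8 and picks L; Player 1 would get 7.
- B: Column compares -9, -6 and picks R; Player 1 would get 9.
Maximizing over 7, 9, Player 1 chooses B. Subgame-perfect outcome: (B, R) with payoffs (9, -6).

9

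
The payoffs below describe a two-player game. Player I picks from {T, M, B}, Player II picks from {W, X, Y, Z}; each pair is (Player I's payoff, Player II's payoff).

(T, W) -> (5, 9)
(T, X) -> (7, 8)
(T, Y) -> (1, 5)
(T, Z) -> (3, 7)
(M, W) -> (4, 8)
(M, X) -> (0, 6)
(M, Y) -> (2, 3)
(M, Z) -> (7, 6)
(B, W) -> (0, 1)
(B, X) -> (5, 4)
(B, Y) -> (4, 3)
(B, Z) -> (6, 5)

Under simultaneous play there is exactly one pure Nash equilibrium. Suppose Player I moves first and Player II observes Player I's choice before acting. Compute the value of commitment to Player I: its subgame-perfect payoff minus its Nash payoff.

1

Player II best-responds to each possible Player I move:
- T: BR = W, leader payoff 5.
- M: BR = W, leader payoff 4.
- B: BR = Z, leader payoff 6.
Player I's induced payoffs are 5, 4, 6, so Player I commits to B. Subgame-perfect outcome: (B, Z) with payoffs (6, 5).
Under simultaneous play:
Player I's best replies: W→T; X→T; Y→B; Z→M.
Player II's best replies: T→W; M→W; B→Z.
The unique mutual best reply is (T, W), giving (5, 9).
Player I's commitment gain: 6 − 5 = 1.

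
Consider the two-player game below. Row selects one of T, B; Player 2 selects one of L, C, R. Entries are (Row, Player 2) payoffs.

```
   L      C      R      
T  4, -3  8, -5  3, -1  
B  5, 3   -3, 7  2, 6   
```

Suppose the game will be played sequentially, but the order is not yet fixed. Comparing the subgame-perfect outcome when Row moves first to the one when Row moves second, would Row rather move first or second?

If Row leads: Player 2's best replies are T→R, B→C; Row's induced payoffs 3, -3; outcome (T, R), payoffs (3, -1).
If Player 2 leads: Row's best replies are L→B, C→T, R→T; Player 2's induced payoffs 3, -5, -1; outcome (B, L), payoffs (5, 3).
Row gets 3 moving first and 5 moving second, so Row prefers to move second.

second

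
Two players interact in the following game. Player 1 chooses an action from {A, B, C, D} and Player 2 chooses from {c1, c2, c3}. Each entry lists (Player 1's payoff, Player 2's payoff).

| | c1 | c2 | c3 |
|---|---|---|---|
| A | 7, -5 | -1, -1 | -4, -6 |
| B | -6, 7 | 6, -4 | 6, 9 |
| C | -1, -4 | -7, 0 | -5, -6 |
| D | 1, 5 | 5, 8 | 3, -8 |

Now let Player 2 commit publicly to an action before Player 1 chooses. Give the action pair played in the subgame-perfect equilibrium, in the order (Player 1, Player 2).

Backward induction with Player 2 moving first.
- c1 → Player 1 plays A (best of 7, -6, -1, 1); Player 2 gets -5.
- c2 → Player 1 plays B (best of -1, 6, -7, 5); Player 2 gets -4.
- c3 → Player 1 plays B (best of -4, 6, -5, 3); Player 2 gets 9.
Maximizing over -5, -4, 9, Player 2 chooses c3. Subgame-perfect outcome: (B, c3) with payoffs (6, 9).

(B, c3)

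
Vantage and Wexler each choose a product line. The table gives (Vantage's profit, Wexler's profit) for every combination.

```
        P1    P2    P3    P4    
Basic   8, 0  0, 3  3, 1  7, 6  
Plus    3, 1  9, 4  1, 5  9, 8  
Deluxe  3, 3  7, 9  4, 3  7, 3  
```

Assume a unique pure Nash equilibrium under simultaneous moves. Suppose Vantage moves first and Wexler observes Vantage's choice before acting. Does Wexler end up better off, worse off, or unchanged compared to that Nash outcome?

Work backward from Wexler's decision.
- Basic: Wexler compares 0, 3, 1, 6 and picks P4; Vantage would get 7.
- Plus: Wexler compares 1, 4, 5, 8 and picks P4; Vantage would get 9.
- Deluxe: Wexler compares 3, 9, 3, 3 and picks P2; Vantage would get 7.
Vantage's induced payoffs are 7, 9, 7, so Vantage commits to Plus. Subgame-perfect outcome: (Plus, P4) with payoffs (9, 8).
For the simultaneous game, intersect best replies.
Vantage's best replies: P1→Basic; P2→Plus; P3→Deluxe; P4→Plus.
Wexler's best replies: Basic→P4; Plus→P4; Deluxe→P2.
The unique mutual best reply is (Plus, P4), giving (9, 8).
Wexler earns 8 sequentially versus 8 at the Nash outcome: unchanged.

unchanged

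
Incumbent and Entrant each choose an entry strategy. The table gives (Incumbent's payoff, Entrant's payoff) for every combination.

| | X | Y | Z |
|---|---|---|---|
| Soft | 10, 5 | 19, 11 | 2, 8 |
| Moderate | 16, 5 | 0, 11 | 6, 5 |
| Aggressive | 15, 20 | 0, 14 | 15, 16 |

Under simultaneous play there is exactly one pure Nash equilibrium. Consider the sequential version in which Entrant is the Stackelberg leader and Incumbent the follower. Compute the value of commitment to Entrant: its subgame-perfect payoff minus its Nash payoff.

Solve by backward induction (Entrant leads).
- X: Incumbent compares 10, 16, 15 and picks Moderate; Entrant would get 5.
- Y: Incumbent compares 19, 0, 0 and picks Soft; Entrant would get 11.
- Z: Incumbent compares 2, 6, 15 and picks Aggressive; Entrant would get 16.
Entrant's induced payoffs are 5, 11, 16, so Entrant commits to Z. Subgame-perfect outcome: (Aggressive, Z) with payoffs (15, 16).
For the simultaneous game, intersect best replies.
Incumbent's best replies: X→Moderate; Y→Soft; Z→Aggressive.
Entrant's best replies: Soft→Y; Moderate→Y; Aggressive→X.
Only (Soft, Y) has each player best-responding; Nash payoffs (19, 11).
Entrant's commitment gain: 16 − 11 = 5.

5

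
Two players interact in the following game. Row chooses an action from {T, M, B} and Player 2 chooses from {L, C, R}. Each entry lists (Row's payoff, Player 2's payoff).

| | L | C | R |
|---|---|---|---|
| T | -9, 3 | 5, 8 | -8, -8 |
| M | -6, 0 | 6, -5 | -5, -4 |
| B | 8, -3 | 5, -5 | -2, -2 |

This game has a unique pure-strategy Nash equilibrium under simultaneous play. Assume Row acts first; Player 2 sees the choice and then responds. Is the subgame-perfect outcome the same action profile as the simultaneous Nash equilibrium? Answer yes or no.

no

Solve by backward induction (Row leads).
- T → Player 2 plays C (best of 3, 8, -8); Row gets 5.
- M → Player 2 plays L (best of 0, -5, -4); Row gets -6.
- B → Player 2 plays R (best of -3, -5, -2); Row gets -2.
Maximizing over 5, -6, -2, Row chooses T. Subgame-perfect outcome: (T, C) with payoffs (5, 8).
Under simultaneous play:
Row's best replies: L→B; C→M; R→B.
Player 2's best replies: T→C; M→L; B→R.
Only (B, R) has each player best-responding; Nash payoffs (-2, -2).
Sequential outcome (T, C) differs from the Nash profile (B, R).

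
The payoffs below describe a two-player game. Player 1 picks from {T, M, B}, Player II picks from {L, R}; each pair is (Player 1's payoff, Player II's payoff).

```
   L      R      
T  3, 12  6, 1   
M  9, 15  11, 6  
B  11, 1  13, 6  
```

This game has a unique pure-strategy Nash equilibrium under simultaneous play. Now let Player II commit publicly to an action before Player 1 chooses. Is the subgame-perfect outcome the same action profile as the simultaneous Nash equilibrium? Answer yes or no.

Player 1 best-responds to each possible Player II move:
- L → Player 1 plays B (best of 3, 9, 11); Player II gets 1.
- R → Player 1 plays B (best of 6, 11, 13); Player II gets 6.
Player II's induced payoffs are 1, 6, so Player II commits to R. Subgame-perfect outcome: (B, R) with payoffs (13, 6).
Under simultaneous play:
Player 1's best replies: L→B; R→B.
Player II's best replies: T→L; M→L; B→R.
The unique mutual best reply is (B, R), giving (13, 6).
Sequential outcome (B, R) coincides with the Nash profile (B, R).

yes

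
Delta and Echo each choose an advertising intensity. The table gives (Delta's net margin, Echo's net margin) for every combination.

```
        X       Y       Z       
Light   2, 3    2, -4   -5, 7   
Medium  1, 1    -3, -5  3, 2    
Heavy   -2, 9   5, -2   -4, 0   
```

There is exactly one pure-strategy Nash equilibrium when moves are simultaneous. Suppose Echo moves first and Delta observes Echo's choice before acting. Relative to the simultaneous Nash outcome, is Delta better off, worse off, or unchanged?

Solve by backward induction (Echo leads).
- X: BR = Light, leader payoff 3.
- Y: BR = Heavy, leader payoff -2.
- Z: BR = Medium, leader payoff 2.
Among 3, -2, 2, the best is 3 at X. Subgame-perfect outcome: (Light, X) with payoffs (2, 3).
For the simultaneous game, intersect best replies.
Delta's best replies: X→Light; Y→Heavy; Z→Medium.
Echo's best replies: Light→Z; Medium→Z; Heavy→X.
The unique mutual best reply is (Medium, Z), giving (3, 2).
Delta earns 2 sequentially versus 3 at the Nash outcome: worse off.

worse off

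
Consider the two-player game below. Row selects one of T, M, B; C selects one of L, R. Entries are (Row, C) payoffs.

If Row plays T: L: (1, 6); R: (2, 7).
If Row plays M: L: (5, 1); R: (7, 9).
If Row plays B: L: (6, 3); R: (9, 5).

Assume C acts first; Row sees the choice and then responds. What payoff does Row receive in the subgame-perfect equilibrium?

Backward induction with C moving first.
- L: BR = B, leader payoff 3.
- R: BR = B, leader payoff 5.
C's induced payoffs are 3, 5, so C commits to R. Subgame-perfect outcome: (B, R) with payoffs (9, 5).

9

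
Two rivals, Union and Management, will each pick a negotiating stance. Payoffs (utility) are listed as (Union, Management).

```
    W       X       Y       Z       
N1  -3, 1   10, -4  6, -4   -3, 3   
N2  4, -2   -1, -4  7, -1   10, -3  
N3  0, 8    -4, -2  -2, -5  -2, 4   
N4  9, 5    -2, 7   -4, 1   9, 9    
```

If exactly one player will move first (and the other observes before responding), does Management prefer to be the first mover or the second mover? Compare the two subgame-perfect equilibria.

second

If Union leads: Management's best replies are N1→Z, N2→Y, N3→W, N4→Z; Union's induced payoffs -3, 7, 0, 9; outcome (N4, Z), payoffs (9, 9).
If Management leads: Union's best replies are W→N4, X→N1, Y→N2, Z→N2; Management's induced payoffs 5, -4, -1, -3; outcome (N4, W), payoffs (9, 5).
Management gets 5 moving first and 9 moving second, so Management prefers to move second.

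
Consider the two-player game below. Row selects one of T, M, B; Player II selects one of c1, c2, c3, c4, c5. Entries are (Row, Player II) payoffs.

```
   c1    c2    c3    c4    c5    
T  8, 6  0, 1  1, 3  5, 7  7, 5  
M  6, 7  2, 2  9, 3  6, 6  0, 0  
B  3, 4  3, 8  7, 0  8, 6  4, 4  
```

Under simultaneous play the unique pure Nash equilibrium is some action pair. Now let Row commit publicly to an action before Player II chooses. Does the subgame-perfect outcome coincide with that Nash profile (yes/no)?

Player II best-responds to each possible Row move:
- T → Player II plays c4 (best of 6, 1, 3, 7, 5); Row gets 5.
- M → Player II plays c1 (best of 7, 2, 3, 6, 0); Row gets 6.
- B → Player II plays c2 (best of 4, 8, 0, 6, 4); Row gets 3.
Maximizing over 5, 6, 3, Row chooses M. Subgame-perfect outcome: (M, c1) with payoffs (6, 7).
Under simultaneous play:
Row's best replies: c1→T; c2→B; c3→M; c4→B; c5→T.
Player II's best replies: T→c4; M→c1; B→c2.
The unique mutual best reply is (B, c2), giving (3, 8).
Sequential outcome (M, c1) differs from the Nash profile (B, c2).

no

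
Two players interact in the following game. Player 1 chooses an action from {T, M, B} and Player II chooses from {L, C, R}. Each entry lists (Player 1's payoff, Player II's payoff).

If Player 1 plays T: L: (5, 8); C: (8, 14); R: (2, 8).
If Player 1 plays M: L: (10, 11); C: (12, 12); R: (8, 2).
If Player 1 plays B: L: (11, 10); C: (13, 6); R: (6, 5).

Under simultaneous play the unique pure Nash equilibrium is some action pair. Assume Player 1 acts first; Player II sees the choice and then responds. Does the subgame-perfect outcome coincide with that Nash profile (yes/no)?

Player II best-responds to each possible Player 1 move:
- T: Player II compares 8, 14, 8 and picks C; Player 1 would get 8.
- M: Player II compares 11, 12, 2 and picks C; Player 1 would get 12.
- B: Player II compares 10, 6, 5 and picks L; Player 1 would get 11.
Player 1's induced payoffs are 8, 12, 11, so Player 1 commits to M. Subgame-perfect outcome: (M, C) with payoffs (12, 12).
Now find the simultaneous Nash equilibrium.
Player 1's best replies: L→B; C→B; R→M.
Player II's best replies: T→C; M→C; B→L.
Only (B, L) has each player best-responding; Nash payoffs (11, 10).
Sequential outcome (M, C) differs from the Nash profile (B, L).

no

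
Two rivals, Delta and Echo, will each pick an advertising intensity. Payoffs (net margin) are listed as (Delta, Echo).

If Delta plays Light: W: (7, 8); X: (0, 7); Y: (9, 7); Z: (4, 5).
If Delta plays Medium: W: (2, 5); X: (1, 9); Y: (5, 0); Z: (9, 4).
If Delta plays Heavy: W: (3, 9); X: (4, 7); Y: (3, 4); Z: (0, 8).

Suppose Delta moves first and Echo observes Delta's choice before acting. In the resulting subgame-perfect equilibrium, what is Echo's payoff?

Backward induction with Delta moving first.
- Light → Echo plays W (best of 8, 7, 7, 5); Delta gets 7.
- Medium → Echo plays X (best of 5, 9, 0, 4); Delta gets 1.
- Heavy → Echo plays W (best of 9, 7, 4, 8); Delta gets 3.
Maximizing over 7, 1, 3, Delta chooses Light. Subgame-perfect outcome: (Light, W) with payoffs (7, 8).

8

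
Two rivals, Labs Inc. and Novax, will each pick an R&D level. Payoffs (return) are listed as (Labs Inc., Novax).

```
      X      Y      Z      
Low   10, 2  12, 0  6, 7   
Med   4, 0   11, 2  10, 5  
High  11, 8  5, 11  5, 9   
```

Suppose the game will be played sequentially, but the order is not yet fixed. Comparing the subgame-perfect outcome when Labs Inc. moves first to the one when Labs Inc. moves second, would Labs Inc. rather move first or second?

If Labs Inc. leads: Novax's best replies are Low→Z, Med→Z, High→Y; Labs Inc.'s induced payoffs 6, 10, 5; outcome (Med, Z), payoffs (10, 5).
If Novax leads: Labs Inc.'s best replies are X→High, Y→Low, Z→Med; Novax's induced payoffs 8, 0, 5; outcome (High, X), payoffs (11, 8).
Labs Inc. gets 10 moving first and 11 moving second, so Labs Inc. prefers to move second.

second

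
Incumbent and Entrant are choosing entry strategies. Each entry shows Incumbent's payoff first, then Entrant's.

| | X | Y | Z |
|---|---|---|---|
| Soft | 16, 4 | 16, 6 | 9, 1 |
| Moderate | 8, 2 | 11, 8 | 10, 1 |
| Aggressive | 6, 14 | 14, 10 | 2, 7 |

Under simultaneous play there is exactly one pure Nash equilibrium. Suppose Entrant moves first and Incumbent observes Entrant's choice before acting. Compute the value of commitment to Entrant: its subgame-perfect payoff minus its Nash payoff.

0

Backward induction with Entrant moving first.
- X → Incumbent plays Soft (best of 16, 8, 6); Entrant gets 4.
- Y → Incumbent plays Soft (best of 16, 11, 14); Entrant gets 6.
- Z → Incumbent plays Moderate (best of 9, 10, 2); Entrant gets 1.
Among 4, 6, 1, the best is 6 at Y. Subgame-perfect outcome: (Soft, Y) with payoffs (16, 6).
Now find the simultaneous Nash equilibrium.
Incumbent's best replies: X→Soft; Y→Soft; Z→Moderate.
Entrant's best replies: Soft→Y; Moderate→Y; Aggressive→X.
Only (Soft, Y) has each player best-responding; Nash payoffs (16, 6).
Entrant's commitment gain: 6 − 6 = 0.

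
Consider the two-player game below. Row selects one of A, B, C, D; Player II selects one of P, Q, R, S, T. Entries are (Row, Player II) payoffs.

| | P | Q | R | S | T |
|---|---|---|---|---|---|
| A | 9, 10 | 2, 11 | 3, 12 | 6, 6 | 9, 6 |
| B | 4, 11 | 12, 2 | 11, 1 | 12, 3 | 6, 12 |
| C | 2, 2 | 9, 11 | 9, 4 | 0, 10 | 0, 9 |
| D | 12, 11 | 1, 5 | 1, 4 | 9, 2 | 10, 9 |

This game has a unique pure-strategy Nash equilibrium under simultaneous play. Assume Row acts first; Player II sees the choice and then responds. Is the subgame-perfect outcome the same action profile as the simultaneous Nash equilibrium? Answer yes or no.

Player II best-responds to each possible Row move:
- A: Player II compares 10, 11, 12, 6, 6 and picks R; Row would get 3.
- B: Player II compares 11, 2, 1, 3, 12 and picks T; Row would get 6.
- C: Player II compares 2, 11, 4, 10, 9 and picks Q; Row would get 9.
- D: Player II compares 11, 5, 4, 2, 9 and picks P; Row would get 12.
Among 3, 6, 9, 12, the best is 12 at D. Subgame-perfect outcome: (D, P) with payoffs (12, 11).
For the simultaneous game, intersect best replies.
Row's best replies: P→D; Q→B; R→B; S→B; T→D.
Player II's best replies: A→R; B→T; C→Q; D→P.
The unique mutual best reply is (D, P), giving (12, 11).
Sequential outcome (D, P) coincides with the Nash profile (D, P).

yes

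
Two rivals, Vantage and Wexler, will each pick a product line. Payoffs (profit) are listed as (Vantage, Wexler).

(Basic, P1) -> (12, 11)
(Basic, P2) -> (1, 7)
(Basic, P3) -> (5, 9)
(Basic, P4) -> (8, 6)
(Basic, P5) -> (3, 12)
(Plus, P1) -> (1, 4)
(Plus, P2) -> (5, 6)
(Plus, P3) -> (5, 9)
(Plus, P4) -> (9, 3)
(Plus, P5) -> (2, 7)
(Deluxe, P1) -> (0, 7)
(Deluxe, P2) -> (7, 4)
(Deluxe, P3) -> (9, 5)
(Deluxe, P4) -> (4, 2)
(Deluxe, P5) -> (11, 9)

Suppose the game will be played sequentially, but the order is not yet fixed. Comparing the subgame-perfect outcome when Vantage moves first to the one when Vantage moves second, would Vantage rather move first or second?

second

If Vantage leads: Wexler's best replies are Basic→P5, Plus→P3, Deluxe→P5; Vantage's induced payoffs 3, 5, 11; outcome (Deluxe, P5), payoffs (11, 9).
If Wexler leads: Vantage's best replies are P1→Basic, P2→Deluxe, P3→Deluxe, P4→Plus, P5→Deluxe; Wexler's induced payoffs 11, 4, 5, 3, 9; outcome (Basic, P1), payoffs (12, 11).
Vantage gets 11 moving first and 12 moving second, so Vantage prefers to move second.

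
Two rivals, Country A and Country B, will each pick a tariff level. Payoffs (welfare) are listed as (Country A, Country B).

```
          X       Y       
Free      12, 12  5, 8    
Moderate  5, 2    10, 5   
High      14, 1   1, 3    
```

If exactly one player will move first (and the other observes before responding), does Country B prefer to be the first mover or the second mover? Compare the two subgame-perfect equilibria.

If Country A leads: Country B's best replies are Free→X, Moderate→Y, High→Y; Country A's induced payoffs 12, 10, 1; outcome (Free, X), payoffs (12, 12).
If Country B leads: Country A's best replies are X→High, Y→Moderate; Country B's induced payoffs 1, 5; outcome (Moderate, Y), payoffs (10, 5).
Country B gets 5 moving first and 12 moving second, so Country B prefers to move second.

second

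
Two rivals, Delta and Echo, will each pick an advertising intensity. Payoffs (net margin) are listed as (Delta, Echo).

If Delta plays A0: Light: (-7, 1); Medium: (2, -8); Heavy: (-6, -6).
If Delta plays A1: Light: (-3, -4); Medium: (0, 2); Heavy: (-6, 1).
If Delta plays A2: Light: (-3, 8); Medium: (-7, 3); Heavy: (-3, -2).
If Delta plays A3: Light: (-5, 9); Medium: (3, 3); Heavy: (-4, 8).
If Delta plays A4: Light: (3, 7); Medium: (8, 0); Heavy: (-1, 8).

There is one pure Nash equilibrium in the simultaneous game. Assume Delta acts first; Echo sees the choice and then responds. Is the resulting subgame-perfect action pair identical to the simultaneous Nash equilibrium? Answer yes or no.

Echo best-responds to each possible Delta move:
- A0: Echo compares 1, -8, -6 and picks Light; Delta would get -7.
- A1: Echo compares -4, 2, 1 and picks Medium; Delta would get 0.
- A2: Echo compares 8, 3, -2 and picks Light; Delta would get -3.
- A3: Echo compares 9, 3, 8 and picks Light; Delta would get -5.
- A4: Echo compares 7, 0, 8 and picks Heavy; Delta would get -1.
Among -7, 0, -3, -5, -1, the best is 0 at A1. Subgame-perfect outcome: (A1, Medium) with payoffs (0, 2).
Under simultaneous play:
Delta's best replies: Light→A4; Medium→A4; Heavy→A4.
Echo's best replies: A0→Light; A1→Medium; A2→Light; A3→Light; A4→Heavy.
Only (A4, Heavy) has each player best-responding; Nash payoffs (-1, 8).
Sequential outcome (A1, Medium) differs from the Nash profile (A4, Heavy).

no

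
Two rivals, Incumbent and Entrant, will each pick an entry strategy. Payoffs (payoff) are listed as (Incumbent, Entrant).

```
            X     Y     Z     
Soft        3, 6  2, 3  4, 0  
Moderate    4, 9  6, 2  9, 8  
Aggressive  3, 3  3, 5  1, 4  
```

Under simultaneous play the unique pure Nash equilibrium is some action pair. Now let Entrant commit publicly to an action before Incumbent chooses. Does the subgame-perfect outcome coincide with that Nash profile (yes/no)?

yes

Solve by backward induction (Entrant leads).
- X: Incumbent compares 3, 4, 3 and picks Moderate; Entrant would get 9.
- Y: Incumbent compares 2, 6, 3 and picks Moderate; Entrant would get 2.
- Z: Incumbent compares 4, 9, 1 and picks Moderate; Entrant would get 8.
Maximizing over 9, 2, 8, Entrant chooses X. Subgame-perfect outcome: (Moderate, X) with payoffs (4, 9).
Under simultaneous play:
Incumbent's best replies: X→Moderate; Y→Moderate; Z→Moderate.
Entrant's best replies: Soft→X; Moderate→X; Aggressive→Y.
The unique mutual best reply is (Moderate, X), giving (4, 9).
Sequential outcome (Moderate, X) coincides with the Nash profile (Moderate, X).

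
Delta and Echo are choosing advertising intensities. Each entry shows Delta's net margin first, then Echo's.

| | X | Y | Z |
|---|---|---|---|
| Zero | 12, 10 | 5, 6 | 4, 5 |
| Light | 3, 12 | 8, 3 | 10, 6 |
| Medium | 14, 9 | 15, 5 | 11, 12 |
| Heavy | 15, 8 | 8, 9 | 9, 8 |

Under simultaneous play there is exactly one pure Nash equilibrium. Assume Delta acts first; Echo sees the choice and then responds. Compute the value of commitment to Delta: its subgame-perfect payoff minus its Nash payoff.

1

Work backward from Echo's decision.
- Zero: Echo compares 10, 6, 5 and picks X; Delta would get 12.
- Light: Echo compares 12, 3, 6 and picks X; Delta would get 3.
- Medium: Echo compares 9, 5, 12 and picks Z; Delta would get 11.
- Heavy: Echo compares 8, 9, 8 and picks Y; Delta would get 8.
Among 12, 3, 11, 8, the best is 12 at Zero. Subgame-perfect outcome: (Zero, X) with payoffs (12, 10).
Now find the simultaneous Nash equilibrium.
Delta's best replies: X→Heavy; Y→Medium; Z→Medium.
Echo's best replies: Zero→X; Light→X; Medium→Z; Heavy→Y.
Only (Medium, Z) has each player best-responding; Nash payoffs (11, 12).
Delta's commitment gain: 12 − 11 = 1.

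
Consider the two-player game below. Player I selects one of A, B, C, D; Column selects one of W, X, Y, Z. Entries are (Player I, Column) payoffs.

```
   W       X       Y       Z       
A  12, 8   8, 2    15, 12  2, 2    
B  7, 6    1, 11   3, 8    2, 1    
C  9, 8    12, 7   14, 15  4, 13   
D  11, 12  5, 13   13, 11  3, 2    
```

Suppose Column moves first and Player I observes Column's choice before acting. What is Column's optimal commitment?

Player I best-responds to each possible Column move:
- W: BR = A, leader payoff 8.
- X: BR = C, leader payoff 7.
- Y: BR = A, leader payoff 12.
- Z: BR = C, leader payoff 13.
Among 8, 7, 12, 13, the best is 13 at Z. Subgame-perfect outcome: (C, Z) with payoffs (4, 13).

Z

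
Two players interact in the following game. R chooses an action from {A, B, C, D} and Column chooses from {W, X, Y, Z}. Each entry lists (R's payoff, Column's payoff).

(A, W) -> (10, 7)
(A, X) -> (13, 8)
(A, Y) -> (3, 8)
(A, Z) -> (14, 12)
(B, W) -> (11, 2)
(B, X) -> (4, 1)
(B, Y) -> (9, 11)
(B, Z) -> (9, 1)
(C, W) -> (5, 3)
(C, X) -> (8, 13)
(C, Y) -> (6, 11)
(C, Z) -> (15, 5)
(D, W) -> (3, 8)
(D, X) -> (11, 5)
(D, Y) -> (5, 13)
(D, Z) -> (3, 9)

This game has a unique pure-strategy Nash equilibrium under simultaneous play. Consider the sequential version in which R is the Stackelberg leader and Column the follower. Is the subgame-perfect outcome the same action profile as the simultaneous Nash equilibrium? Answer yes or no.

Work backward from Column's decision.
- A: BR = Z, leader payoff 14.
- B: BR = Y, leader payoff 9.
- C: BR = X, leader payoff 8.
- D: BR = Y, leader payoff 5.
Among 14, 9, 8, 5, the best is 14 at A. Subgame-perfect outcome: (A, Z) with payoffs (14, 12).
Under simultaneous play:
R's best replies: W→B; X→A; Y→B; Z→C.
Column's best replies: A→Z; B→Y; C→X; D→Y.
Only (B, Y) has each player best-responding; Nash payoffs (9, 11).
Sequential outcome (A, Z) differs from the Nash profile (B, Y).

no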